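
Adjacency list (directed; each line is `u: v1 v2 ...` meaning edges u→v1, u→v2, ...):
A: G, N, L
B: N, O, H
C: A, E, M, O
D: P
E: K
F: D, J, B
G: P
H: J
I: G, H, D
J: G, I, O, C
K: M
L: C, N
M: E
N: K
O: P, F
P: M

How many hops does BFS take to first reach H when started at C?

4

Level 0: C
Level 1: A, E, M, O
Level 2: F, G, K, L, N, P
Level 3: B, D, J
Level 4: H, I
H first appears at level 4.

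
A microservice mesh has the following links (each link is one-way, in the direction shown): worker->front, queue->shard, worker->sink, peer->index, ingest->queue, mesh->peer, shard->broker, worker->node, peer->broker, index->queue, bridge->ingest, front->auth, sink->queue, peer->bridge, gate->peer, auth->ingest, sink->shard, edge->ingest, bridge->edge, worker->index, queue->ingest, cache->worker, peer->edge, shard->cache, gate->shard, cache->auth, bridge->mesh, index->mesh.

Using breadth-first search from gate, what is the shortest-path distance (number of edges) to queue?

3

Level 0: gate
Level 1: peer, shard
Level 2: bridge, broker, cache, edge, index
Level 3: auth, ingest, mesh, queue, worker
Level 4: front, node, sink
queue first appears at level 3.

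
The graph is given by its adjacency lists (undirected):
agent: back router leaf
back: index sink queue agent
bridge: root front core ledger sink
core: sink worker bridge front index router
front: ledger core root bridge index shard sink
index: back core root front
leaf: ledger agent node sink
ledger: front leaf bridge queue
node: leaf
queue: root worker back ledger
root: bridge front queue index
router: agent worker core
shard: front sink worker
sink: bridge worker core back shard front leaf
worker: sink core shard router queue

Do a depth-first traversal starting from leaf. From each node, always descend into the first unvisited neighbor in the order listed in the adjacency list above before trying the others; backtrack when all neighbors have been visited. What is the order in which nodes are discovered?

Visit leaf
leaf → ledger
ledger → front
front → core
core → sink
sink → bridge
bridge → root
root → queue
queue → worker
worker → shard
worker → router
router → agent
agent → back
back → index
leaf → node

leaf ledger front core sink bridge root queue worker shard router agent back index node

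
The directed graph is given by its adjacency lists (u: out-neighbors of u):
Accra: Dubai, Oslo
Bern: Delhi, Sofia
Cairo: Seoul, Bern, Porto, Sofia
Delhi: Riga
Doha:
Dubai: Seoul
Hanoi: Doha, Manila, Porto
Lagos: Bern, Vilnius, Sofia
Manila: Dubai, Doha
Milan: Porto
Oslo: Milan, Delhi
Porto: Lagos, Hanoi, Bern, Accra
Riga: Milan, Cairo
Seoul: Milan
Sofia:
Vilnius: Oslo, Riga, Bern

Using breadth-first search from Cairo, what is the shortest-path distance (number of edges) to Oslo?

Level 0: Cairo
Level 1: Bern, Porto, Seoul, Sofia
Level 2: Accra, Delhi, Hanoi, Lagos, Milan
Level 3: Doha, Dubai, Manila, Oslo, Riga, Vilnius
Oslo first appears at level 3.

3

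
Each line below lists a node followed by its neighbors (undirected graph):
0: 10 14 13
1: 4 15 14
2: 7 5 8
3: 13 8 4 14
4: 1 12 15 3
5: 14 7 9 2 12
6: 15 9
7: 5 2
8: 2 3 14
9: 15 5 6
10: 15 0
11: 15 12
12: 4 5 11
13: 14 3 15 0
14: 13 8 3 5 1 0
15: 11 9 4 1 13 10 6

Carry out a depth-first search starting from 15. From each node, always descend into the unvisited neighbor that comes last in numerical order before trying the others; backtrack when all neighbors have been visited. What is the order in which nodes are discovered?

15 → 13 → 14 → 8 → 3 → 4 → 12 → 11 → 5 → 9 → 6 → 7 → 2 → 1 → 0 → 10

Visit 15
15 → 13
13 → 14
14 → 8
8 → 3
3 → 4
4 → 12
12 → 11
12 → 5
5 → 9
9 → 6
5 → 7
7 → 2
4 → 1
14 → 0
0 → 10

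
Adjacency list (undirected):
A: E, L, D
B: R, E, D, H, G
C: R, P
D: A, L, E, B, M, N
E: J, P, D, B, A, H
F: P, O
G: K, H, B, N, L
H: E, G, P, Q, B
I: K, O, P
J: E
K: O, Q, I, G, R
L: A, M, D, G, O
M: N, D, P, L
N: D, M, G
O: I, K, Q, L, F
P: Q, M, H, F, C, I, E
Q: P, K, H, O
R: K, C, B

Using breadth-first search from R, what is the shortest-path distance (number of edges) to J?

3

Level 0: R
Level 1: B, C, K
Level 2: D, E, G, H, I, O, P, Q
Level 3: A, F, J, L, M, N
J first appears at level 3.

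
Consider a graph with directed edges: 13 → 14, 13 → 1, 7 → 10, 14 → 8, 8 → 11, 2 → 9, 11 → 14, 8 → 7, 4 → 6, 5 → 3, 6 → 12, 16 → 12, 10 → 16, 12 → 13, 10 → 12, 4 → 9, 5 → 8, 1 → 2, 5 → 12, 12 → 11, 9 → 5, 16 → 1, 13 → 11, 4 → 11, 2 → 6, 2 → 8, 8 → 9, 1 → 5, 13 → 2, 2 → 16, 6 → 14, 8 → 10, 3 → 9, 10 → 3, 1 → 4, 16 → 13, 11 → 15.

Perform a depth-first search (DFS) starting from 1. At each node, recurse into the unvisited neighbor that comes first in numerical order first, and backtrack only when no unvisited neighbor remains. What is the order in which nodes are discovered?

Visit 1
1 → 2
2 → 6
6 → 12
12 → 11
11 → 14
14 → 8
8 → 7
7 → 10
10 → 3
3 → 9
9 → 5
10 → 16
16 → 13
11 → 15
1 → 4

1 -> 2 -> 6 -> 12 -> 11 -> 14 -> 8 -> 7 -> 10 -> 3 -> 9 -> 5 -> 16 -> 13 -> 15 -> 4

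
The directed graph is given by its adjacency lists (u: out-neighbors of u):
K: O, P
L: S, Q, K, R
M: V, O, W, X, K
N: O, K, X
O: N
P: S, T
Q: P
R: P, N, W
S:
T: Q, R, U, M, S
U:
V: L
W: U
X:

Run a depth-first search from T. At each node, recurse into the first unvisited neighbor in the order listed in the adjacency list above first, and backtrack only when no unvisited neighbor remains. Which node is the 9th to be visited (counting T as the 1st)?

X

Visit T
T → Q
Q → P
P → S
T → R
R → N
N → O
N → K
N → X
R → W
W → U
T → M
M → V
V → L

Visit order: T, Q, P, S, R, N, O, K, X, W, U, M, V, L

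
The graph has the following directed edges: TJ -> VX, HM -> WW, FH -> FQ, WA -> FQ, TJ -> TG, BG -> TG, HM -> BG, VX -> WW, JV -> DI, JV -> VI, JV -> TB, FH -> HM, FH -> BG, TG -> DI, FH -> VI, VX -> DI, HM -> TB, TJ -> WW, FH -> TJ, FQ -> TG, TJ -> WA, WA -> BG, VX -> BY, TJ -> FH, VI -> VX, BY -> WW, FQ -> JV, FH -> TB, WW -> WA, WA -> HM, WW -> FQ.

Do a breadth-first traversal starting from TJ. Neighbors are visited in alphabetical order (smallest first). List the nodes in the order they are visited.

Visit TJ; enqueue FH, TG, VX, WA, WW → queue [FH, TG, VX, WA, WW]
Visit FH; enqueue BG, FQ, HM, TB, VI → queue [TG, VX, WA, WW, BG, FQ, HM, TB, VI]
Visit TG; enqueue DI → queue [VX, WA, WW, BG, FQ, HM, TB, VI, DI]
Visit VX; enqueue BY → queue [WA, WW, BG, FQ, HM, TB, VI, DI, BY]
Visit WA → queue [WW, BG, FQ, HM, TB, VI, DI, BY]
Visit WW → queue [BG, FQ, HM, TB, VI, DI, BY]
Visit BG → queue [FQ, HM, TB, VI, DI, BY]
Visit FQ; enqueue JV → queue [HM, TB, VI, DI, BY, JV]
Visit HM → queue [TB, VI, DI, BY, JV]
Visit TB → queue [VI, DI, BY, JV]
Visit VI → queue [DI, BY, JV]
Visit DI → queue [BY, JV]
Visit BY → queue [JV]
Visit JV → queue []

TJ, FH, TG, VX, WA, WW, BG, FQ, HM, TB, VI, DI, BY, JV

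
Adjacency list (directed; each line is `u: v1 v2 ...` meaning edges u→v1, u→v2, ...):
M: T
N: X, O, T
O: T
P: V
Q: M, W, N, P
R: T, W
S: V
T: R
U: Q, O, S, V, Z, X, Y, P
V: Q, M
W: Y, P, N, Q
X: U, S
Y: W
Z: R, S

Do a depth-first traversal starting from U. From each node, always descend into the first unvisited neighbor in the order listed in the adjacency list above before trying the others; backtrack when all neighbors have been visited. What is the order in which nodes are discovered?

U, Q, M, T, R, W, Y, P, V, N, X, S, O, Z

Visit U
U → Q
Q → M
M → T
T → R
R → W
W → Y
W → P
P → V
W → N
N → X
X → S
N → O
U → Z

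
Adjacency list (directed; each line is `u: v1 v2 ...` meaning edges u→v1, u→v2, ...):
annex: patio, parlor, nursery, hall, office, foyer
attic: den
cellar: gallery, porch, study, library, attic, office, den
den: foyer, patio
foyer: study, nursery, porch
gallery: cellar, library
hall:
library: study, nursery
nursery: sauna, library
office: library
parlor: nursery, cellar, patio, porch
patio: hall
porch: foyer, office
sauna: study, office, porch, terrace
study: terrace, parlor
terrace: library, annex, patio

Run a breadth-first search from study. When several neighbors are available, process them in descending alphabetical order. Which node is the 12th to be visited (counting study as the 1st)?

Visit study; enqueue terrace, parlor → queue [terrace, parlor]
Visit terrace; enqueue patio, library, annex → queue [parlor, patio, library, annex]
Visit parlor; enqueue porch, nursery, cellar → queue [patio, library, annex, porch, nursery, cellar]
Visit patio; enqueue hall → queue [library, annex, porch, nursery, cellar, hall]
Visit library → queue [annex, porch, nursery, cellar, hall]
Visit annex; enqueue office, foyer → queue [porch, nursery, cellar, hall, office, foyer]
Visit porch → queue [nursery, cellar, hall, office, foyer]
Visit nursery; enqueue sauna → queue [cellar, hall, office, foyer, sauna]
Visit cellar; enqueue gallery, den, attic → queue [hall, office, foyer, sauna, gallery, den, attic]
Visit hall → queue [office, foyer, sauna, gallery, den, attic]
Visit office → queue [foyer, sauna, gallery, den, attic]
Visit foyer → queue [sauna, gallery, den, attic]
Visit sauna → queue [gallery, den, attic]
Visit gallery → queue [den, attic]
Visit den → queue [attic]
Visit attic → queue []

Visit order: study, terrace, parlor, patio, library, annex, porch, nursery, cellar, hall, office, foyer, sauna, gallery, den, attic

foyer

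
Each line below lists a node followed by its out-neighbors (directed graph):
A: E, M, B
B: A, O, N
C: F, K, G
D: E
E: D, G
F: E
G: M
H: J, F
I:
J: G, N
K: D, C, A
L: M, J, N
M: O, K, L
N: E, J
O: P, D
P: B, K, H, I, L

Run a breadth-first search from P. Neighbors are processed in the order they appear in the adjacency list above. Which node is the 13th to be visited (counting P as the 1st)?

F

Visit P; enqueue B, K, H, I, L → queue [B, K, H, I, L]
Visit B; enqueue A, O, N → queue [K, H, I, L, A, O, N]
Visit K; enqueue D, C → queue [H, I, L, A, O, N, D, C]
Visit H; enqueue J, F → queue [I, L, A, O, N, D, C, J, F]
Visit I → queue [L, A, O, N, D, C, J, F]
Visit L; enqueue M → queue [A, O, N, D, C, J, F, M]
Visit A; enqueue E → queue [O, N, D, C, J, F, M, E]
Visit O → queue [N, D, C, J, F, M, E]
Visit N → queue [D, C, J, F, M, E]
Visit D → queue [C, J, F, M, E]
Visit C; enqueue G → queue [J, F, M, E, G]
Visit J → queue [F, M, E, G]
Visit F → queue [M, E, G]
Visit M → queue [E, G]
Visit E → queue [G]
Visit G → queue []

Visit order: P, B, K, H, I, L, A, O, N, D, C, J, F, M, E, G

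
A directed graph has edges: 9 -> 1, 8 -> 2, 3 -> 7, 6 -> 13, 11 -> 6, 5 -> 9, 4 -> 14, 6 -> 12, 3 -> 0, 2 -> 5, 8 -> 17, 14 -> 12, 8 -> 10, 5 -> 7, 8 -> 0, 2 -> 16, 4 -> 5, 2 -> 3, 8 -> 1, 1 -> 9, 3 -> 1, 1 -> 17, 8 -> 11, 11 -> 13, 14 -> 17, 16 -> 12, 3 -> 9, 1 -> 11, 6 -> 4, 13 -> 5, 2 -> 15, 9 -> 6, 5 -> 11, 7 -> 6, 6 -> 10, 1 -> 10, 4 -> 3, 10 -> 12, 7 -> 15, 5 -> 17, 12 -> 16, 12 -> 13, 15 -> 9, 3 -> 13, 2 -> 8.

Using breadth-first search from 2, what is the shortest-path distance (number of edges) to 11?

2

Level 0: 2
Level 1: 3, 5, 8, 15, 16
Level 2: 0, 1, 7, 9, 10, 11, 12, 13, 17
Level 3: 6
Level 4: 4
Level 5: 14
11 first appears at level 2.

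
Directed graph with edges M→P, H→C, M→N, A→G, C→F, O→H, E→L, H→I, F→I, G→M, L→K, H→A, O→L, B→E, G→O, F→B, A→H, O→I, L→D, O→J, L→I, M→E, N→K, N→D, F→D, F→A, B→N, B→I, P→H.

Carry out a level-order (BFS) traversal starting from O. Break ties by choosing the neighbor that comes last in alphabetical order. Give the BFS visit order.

Visit O; enqueue L, J, I, H → queue [L, J, I, H]
Visit L; enqueue K, D → queue [J, I, H, K, D]
Visit J → queue [I, H, K, D]
Visit I → queue [H, K, D]
Visit H; enqueue C, A → queue [K, D, C, A]
Visit K → queue [D, C, A]
Visit D → queue [C, A]
Visit C; enqueue F → queue [A, F]
Visit A; enqueue G → queue [F, G]
Visit F; enqueue B → queue [G, B]
Visit G; enqueue M → queue [B, M]
Visit B; enqueue N, E → queue [M, N, E]
Visit M; enqueue P → queue [N, E, P]
Visit N → queue [E, P]
Visit E → queue [P]
Visit P → queue []

O L J I H K D C A F G B M N E P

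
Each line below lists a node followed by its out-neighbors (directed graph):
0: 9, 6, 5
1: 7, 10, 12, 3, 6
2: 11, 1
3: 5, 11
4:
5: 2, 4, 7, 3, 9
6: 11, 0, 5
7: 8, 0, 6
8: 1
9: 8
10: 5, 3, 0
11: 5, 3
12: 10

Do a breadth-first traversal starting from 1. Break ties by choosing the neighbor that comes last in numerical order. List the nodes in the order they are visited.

Visit 1; enqueue 12, 10, 7, 6, 3 → queue [12, 10, 7, 6, 3]
Visit 12 → queue [10, 7, 6, 3]
Visit 10; enqueue 5, 0 → queue [7, 6, 3, 5, 0]
Visit 7; enqueue 8 → queue [6, 3, 5, 0, 8]
Visit 6; enqueue 11 → queue [3, 5, 0, 8, 11]
Visit 3 → queue [5, 0, 8, 11]
Visit 5; enqueue 9, 4, 2 → queue [0, 8, 11, 9, 4, 2]
Visit 0 → queue [8, 11, 9, 4, 2]
Visit 8 → queue [11, 9, 4, 2]
Visit 11 → queue [9, 4, 2]
Visit 9 → queue [4, 2]
Visit 4 → queue [2]
Visit 2 → queue []

1 → 12 → 10 → 7 → 6 → 3 → 5 → 0 → 8 → 11 → 9 → 4 → 2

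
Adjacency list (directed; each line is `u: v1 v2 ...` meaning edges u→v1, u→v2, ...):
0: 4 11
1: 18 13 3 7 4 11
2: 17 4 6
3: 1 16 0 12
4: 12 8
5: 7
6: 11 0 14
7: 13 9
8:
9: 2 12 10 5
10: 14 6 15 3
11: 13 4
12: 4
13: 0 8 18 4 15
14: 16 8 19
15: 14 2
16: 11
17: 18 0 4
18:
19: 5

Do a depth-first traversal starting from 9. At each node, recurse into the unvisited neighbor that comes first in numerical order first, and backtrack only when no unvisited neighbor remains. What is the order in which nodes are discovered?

9, 2, 4, 8, 12, 6, 0, 11, 13, 15, 14, 16, 19, 5, 7, 18, 17, 10, 3, 1

Visit 9
9 → 2
2 → 4
4 → 8
4 → 12
2 → 6
6 → 0
0 → 11
11 → 13
13 → 15
15 → 14
14 → 16
14 → 19
19 → 5
5 → 7
13 → 18
2 → 17
9 → 10
10 → 3
3 → 1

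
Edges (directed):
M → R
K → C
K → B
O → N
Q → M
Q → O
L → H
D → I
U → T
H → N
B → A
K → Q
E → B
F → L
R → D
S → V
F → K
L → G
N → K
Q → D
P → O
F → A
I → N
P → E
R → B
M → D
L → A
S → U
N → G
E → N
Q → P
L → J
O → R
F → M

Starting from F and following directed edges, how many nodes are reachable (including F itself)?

BFS from F visits: F, M, L, K, A, R, D, J, H, G, Q, C, B, I, N, P, O, E
Reachable nodes: 18 of 22 total.

18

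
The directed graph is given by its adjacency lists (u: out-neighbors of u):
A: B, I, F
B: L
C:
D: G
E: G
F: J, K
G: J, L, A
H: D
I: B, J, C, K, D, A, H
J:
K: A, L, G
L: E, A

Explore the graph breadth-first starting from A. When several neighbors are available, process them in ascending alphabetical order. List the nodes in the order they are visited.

A B F I L J K C D H E G

Visit A; enqueue B, F, I → queue [B, F, I]
Visit B; enqueue L → queue [F, I, L]
Visit F; enqueue J, K → queue [I, L, J, K]
Visit I; enqueue C, D, H → queue [L, J, K, C, D, H]
Visit L; enqueue E → queue [J, K, C, D, H, E]
Visit J → queue [K, C, D, H, E]
Visit K; enqueue G → queue [C, D, H, E, G]
Visit C → queue [D, H, E, G]
Visit D → queue [H, E, G]
Visit H → queue [E, G]
Visit E → queue [G]
Visit G → queue []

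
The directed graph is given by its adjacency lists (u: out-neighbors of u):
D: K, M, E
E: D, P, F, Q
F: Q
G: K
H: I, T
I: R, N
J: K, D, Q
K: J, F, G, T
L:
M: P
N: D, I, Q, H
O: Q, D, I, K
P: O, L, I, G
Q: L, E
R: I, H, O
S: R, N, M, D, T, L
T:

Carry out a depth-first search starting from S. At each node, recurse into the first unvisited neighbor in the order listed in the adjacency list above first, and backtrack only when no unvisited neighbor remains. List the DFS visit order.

Visit S
S → R
R → I
I → N
N → D
D → K
K → J
J → Q
Q → L
Q → E
E → P
P → O
P → G
E → F
K → T
D → M
N → H

S, R, I, N, D, K, J, Q, L, E, P, O, G, F, T, M, H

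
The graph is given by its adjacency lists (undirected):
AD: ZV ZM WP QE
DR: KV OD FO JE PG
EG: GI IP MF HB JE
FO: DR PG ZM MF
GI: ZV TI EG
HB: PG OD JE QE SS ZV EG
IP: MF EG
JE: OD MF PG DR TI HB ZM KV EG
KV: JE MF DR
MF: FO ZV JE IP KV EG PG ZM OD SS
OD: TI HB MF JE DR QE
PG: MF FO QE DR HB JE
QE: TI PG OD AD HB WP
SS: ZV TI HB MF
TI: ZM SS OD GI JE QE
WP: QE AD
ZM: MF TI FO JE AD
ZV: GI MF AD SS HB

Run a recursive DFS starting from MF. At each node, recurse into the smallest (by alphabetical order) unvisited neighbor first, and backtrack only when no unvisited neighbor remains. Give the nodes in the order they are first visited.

Visit MF
MF → EG
EG → GI
GI → TI
TI → JE
JE → DR
DR → FO
FO → PG
PG → HB
HB → OD
OD → QE
QE → AD
AD → WP
AD → ZM
AD → ZV
ZV → SS
DR → KV
EG → IP

MF EG GI TI JE DR FO PG HB OD QE AD WP ZM ZV SS KV IP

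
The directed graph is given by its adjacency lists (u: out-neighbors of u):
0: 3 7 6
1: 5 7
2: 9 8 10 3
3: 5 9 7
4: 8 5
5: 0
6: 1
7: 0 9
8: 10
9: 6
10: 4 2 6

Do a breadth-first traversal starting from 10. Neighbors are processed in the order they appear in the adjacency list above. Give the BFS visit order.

10 -> 4 -> 2 -> 6 -> 8 -> 5 -> 9 -> 3 -> 1 -> 0 -> 7

Visit 10; enqueue 4, 2, 6 → queue [4, 2, 6]
Visit 4; enqueue 8, 5 → queue [2, 6, 8, 5]
Visit 2; enqueue 9, 3 → queue [6, 8, 5, 9, 3]
Visit 6; enqueue 1 → queue [8, 5, 9, 3, 1]
Visit 8 → queue [5, 9, 3, 1]
Visit 5; enqueue 0 → queue [9, 3, 1, 0]
Visit 9 → queue [3, 1, 0]
Visit 3; enqueue 7 → queue [1, 0, 7]
Visit 1 → queue [0, 7]
Visit 0 → queue [7]
Visit 7 → queue []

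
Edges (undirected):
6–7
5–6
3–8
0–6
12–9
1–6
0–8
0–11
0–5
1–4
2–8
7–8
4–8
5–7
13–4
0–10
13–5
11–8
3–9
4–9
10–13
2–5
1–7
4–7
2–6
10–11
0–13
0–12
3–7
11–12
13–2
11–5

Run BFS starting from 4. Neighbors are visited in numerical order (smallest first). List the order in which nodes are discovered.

Visit 4; enqueue 1, 7, 8, 9, 13 → queue [1, 7, 8, 9, 13]
Visit 1; enqueue 6 → queue [7, 8, 9, 13, 6]
Visit 7; enqueue 3, 5 → queue [8, 9, 13, 6, 3, 5]
Visit 8; enqueue 0, 2, 11 → queue [9, 13, 6, 3, 5, 0, 2, 11]
Visit 9; enqueue 12 → queue [13, 6, 3, 5, 0, 2, 11, 12]
Visit 13; enqueue 10 → queue [6, 3, 5, 0, 2, 11, 12, 10]
Visit 6 → queue [3, 5, 0, 2, 11, 12, 10]
Visit 3 → queue [5, 0, 2, 11, 12, 10]
Visit 5 → queue [0, 2, 11, 12, 10]
Visit 0 → queue [2, 11, 12, 10]
Visit 2 → queue [11, 12, 10]
Visit 11 → queue [12, 10]
Visit 12 → queue [10]
Visit 10 → queue []

4 -> 1 -> 7 -> 8 -> 9 -> 13 -> 6 -> 3 -> 5 -> 0 -> 2 -> 11 -> 12 -> 10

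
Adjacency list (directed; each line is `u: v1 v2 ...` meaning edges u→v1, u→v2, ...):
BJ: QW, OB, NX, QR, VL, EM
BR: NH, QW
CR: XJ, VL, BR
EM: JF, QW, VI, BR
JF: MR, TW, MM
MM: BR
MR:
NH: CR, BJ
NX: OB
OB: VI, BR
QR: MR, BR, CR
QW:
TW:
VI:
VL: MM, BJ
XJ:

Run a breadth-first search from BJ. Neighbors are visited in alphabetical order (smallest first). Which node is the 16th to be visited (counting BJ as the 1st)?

XJ

Visit BJ; enqueue EM, NX, OB, QR, QW, VL → queue [EM, NX, OB, QR, QW, VL]
Visit EM; enqueue BR, JF, VI → queue [NX, OB, QR, QW, VL, BR, JF, VI]
Visit NX → queue [OB, QR, QW, VL, BR, JF, VI]
Visit OB → queue [QR, QW, VL, BR, JF, VI]
Visit QR; enqueue CR, MR → queue [QW, VL, BR, JF, VI, CR, MR]
Visit QW → queue [VL, BR, JF, VI, CR, MR]
Visit VL; enqueue MM → queue [BR, JF, VI, CR, MR, MM]
Visit BR; enqueue NH → queue [JF, VI, CR, MR, MM, NH]
Visit JF; enqueue TW → queue [VI, CR, MR, MM, NH, TW]
Visit VI → queue [CR, MR, MM, NH, TW]
Visit CR; enqueue XJ → queue [MR, MM, NH, TW, XJ]
Visit MR → queue [MM, NH, TW, XJ]
Visit MM → queue [NH, TW, XJ]
Visit NH → queue [TW, XJ]
Visit TW → queue [XJ]
Visit XJ → queue []

Visit order: BJ, EM, NX, OB, QR, QW, VL, BR, JF, VI, CR, MR, MM, NH, TW, XJ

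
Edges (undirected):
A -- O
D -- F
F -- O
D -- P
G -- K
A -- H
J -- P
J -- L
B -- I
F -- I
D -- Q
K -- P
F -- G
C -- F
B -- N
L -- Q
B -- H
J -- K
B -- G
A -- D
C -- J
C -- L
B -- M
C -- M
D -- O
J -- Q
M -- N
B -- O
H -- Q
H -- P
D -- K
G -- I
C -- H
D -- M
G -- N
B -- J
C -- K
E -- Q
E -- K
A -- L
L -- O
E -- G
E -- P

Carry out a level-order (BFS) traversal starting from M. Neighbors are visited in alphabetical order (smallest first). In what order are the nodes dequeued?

M, B, C, D, N, G, H, I, J, O, F, K, L, A, P, Q, E

Visit M; enqueue B, C, D, N → queue [B, C, D, N]
Visit B; enqueue G, H, I, J, O → queue [C, D, N, G, H, I, J, O]
Visit C; enqueue F, K, L → queue [D, N, G, H, I, J, O, F, K, L]
Visit D; enqueue A, P, Q → queue [N, G, H, I, J, O, F, K, L, A, P, Q]
Visit N → queue [G, H, I, J, O, F, K, L, A, P, Q]
Visit G; enqueue E → queue [H, I, J, O, F, K, L, A, P, Q, E]
Visit H → queue [I, J, O, F, K, L, A, P, Q, E]
Visit I → queue [J, O, F, K, L, A, P, Q, E]
Visit J → queue [O, F, K, L, A, P, Q, E]
Visit O → queue [F, K, L, A, P, Q, E]
Visit F → queue [K, L, A, P, Q, E]
Visit K → queue [L, A, P, Q, E]
Visit L → queue [A, P, Q, E]
Visit A → queue [P, Q, E]
Visit P → queue [Q, E]
Visit Q → queue [E]
Visit E → queue []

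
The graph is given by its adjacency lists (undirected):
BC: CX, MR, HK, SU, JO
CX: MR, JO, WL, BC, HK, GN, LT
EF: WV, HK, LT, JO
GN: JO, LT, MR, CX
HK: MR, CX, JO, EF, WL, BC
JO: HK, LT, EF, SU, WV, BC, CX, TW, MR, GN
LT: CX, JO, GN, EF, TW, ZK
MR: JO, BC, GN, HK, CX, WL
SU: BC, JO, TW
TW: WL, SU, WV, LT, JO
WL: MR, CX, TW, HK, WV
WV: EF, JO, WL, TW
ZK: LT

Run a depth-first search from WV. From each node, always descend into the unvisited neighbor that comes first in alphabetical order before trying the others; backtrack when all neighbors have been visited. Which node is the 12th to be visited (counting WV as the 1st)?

MR

Visit WV
WV → EF
EF → HK
HK → BC
BC → CX
CX → GN
GN → JO
JO → LT
LT → TW
TW → SU
TW → WL
WL → MR
LT → ZK

Visit order: WV, EF, HK, BC, CX, GN, JO, LT, TW, SU, WL, MR, ZK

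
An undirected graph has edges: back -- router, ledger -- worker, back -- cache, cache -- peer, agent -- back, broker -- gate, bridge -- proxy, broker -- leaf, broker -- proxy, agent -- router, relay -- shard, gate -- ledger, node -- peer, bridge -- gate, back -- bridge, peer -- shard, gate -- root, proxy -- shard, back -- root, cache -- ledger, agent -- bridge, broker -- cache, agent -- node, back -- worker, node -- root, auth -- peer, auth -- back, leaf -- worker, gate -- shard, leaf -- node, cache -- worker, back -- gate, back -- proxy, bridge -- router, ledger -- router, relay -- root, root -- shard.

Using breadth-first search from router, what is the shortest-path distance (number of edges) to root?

Level 0: router
Level 1: agent, back, bridge, ledger
Level 2: auth, cache, gate, node, proxy, root, worker
Level 3: broker, leaf, peer, relay, shard
root first appears at level 2.

2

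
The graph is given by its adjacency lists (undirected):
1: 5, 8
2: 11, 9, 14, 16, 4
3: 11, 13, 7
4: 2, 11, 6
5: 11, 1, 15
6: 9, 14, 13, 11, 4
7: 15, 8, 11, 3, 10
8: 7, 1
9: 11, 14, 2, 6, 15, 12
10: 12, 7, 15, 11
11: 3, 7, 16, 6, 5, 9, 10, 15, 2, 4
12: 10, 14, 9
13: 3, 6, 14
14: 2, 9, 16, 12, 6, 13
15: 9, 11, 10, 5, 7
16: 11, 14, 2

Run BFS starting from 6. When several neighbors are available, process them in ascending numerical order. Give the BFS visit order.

Visit 6; enqueue 4, 9, 11, 13, 14 → queue [4, 9, 11, 13, 14]
Visit 4; enqueue 2 → queue [9, 11, 13, 14, 2]
Visit 9; enqueue 12, 15 → queue [11, 13, 14, 2, 12, 15]
Visit 11; enqueue 3, 5, 7, 10, 16 → queue [13, 14, 2, 12, 15, 3, 5, 7, 10, 16]
Visit 13 → queue [14, 2, 12, 15, 3, 5, 7, 10, 16]
Visit 14 → queue [2, 12, 15, 3, 5, 7, 10, 16]
Visit 2 → queue [12, 15, 3, 5, 7, 10, 16]
Visit 12 → queue [15, 3, 5, 7, 10, 16]
Visit 15 → queue [3, 5, 7, 10, 16]
Visit 3 → queue [5, 7, 10, 16]
Visit 5; enqueue 1 → queue [7, 10, 16, 1]
Visit 7; enqueue 8 → queue [10, 16, 1, 8]
Visit 10 → queue [16, 1, 8]
Visit 16 → queue [1, 8]
Visit 1 → queue [8]
Visit 8 → queue []

6 → 4 → 9 → 11 → 13 → 14 → 2 → 12 → 15 → 3 → 5 → 7 → 10 → 16 → 1 → 8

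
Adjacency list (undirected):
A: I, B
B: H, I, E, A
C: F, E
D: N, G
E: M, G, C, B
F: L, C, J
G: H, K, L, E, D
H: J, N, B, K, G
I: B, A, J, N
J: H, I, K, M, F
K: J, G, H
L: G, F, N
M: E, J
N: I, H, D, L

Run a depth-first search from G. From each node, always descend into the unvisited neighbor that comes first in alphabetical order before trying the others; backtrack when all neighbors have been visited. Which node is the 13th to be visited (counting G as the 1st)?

Visit G
G → D
D → N
N → H
H → B
B → A
A → I
I → J
J → F
F → C
C → E
E → M
F → L
J → K

Visit order: G, D, N, H, B, A, I, J, F, C, E, M, L, K

L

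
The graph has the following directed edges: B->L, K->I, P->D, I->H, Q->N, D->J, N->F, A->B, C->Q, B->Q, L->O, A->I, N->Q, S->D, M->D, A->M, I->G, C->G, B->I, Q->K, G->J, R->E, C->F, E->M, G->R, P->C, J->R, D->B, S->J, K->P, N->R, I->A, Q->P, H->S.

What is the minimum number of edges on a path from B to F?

Level 0: B
Level 1: I, L, Q
Level 2: A, G, H, K, N, O, P
Level 3: C, D, F, J, M, R, S
Level 4: E
F first appears at level 3.

3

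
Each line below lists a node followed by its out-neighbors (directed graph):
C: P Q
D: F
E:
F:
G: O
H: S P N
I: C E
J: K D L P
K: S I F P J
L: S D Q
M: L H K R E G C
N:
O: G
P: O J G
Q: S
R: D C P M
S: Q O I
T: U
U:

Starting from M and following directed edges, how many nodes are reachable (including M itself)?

BFS from M visits: M, L, H, K, R, E, G, C, S, D, Q, P, N, I, F, J, O
Reachable nodes: 17 of 19 total.

17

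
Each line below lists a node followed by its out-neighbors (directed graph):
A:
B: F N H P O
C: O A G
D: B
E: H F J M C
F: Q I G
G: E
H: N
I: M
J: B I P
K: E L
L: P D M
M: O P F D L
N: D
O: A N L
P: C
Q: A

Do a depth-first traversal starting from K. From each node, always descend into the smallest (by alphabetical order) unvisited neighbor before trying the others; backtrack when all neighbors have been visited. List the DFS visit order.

Visit K
K → E
E → C
C → A
C → G
C → O
O → L
L → D
D → B
B → F
F → I
I → M
M → P
F → Q
B → H
H → N
E → J

K E C A G O L D B F I M P Q H N J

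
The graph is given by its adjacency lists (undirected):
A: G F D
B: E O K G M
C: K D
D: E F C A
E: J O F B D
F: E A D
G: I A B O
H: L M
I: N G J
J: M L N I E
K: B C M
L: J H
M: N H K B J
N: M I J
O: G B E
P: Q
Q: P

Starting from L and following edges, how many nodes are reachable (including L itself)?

15

BFS from L visits: L, J, H, N, M, I, E, K, B, G, O, F, D, C, A
Reachable nodes: 15 of 17 total.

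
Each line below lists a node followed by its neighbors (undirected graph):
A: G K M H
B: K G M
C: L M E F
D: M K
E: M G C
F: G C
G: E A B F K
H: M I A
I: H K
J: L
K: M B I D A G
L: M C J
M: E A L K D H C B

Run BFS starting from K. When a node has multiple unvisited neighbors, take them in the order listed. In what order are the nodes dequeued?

K -> M -> B -> I -> D -> A -> G -> E -> L -> H -> C -> F -> J

Visit K; enqueue M, B, I, D, A, G → queue [M, B, I, D, A, G]
Visit M; enqueue E, L, H, C → queue [B, I, D, A, G, E, L, H, C]
Visit B → queue [I, D, A, G, E, L, H, C]
Visit I → queue [D, A, G, E, L, H, C]
Visit D → queue [A, G, E, L, H, C]
Visit A → queue [G, E, L, H, C]
Visit G; enqueue F → queue [E, L, H, C, F]
Visit E → queue [L, H, C, F]
Visit L; enqueue J → queue [H, C, F, J]
Visit H → queue [C, F, J]
Visit C → queue [F, J]
Visit F → queue [J]
Visit J → queue []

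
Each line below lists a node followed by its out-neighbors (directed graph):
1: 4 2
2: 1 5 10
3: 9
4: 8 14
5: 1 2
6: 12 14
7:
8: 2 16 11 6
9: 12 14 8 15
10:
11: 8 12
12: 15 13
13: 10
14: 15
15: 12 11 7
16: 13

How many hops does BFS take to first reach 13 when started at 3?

3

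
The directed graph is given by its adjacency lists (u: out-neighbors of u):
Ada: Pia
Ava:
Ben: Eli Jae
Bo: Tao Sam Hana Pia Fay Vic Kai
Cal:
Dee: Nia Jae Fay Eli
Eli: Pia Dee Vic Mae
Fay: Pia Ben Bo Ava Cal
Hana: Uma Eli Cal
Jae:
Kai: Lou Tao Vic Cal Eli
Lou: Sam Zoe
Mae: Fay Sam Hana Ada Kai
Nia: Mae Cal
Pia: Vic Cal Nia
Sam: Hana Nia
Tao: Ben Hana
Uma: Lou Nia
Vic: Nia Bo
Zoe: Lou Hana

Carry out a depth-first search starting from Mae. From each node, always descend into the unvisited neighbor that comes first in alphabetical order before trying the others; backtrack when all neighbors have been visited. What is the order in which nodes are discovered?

Mae -> Ada -> Pia -> Cal -> Nia -> Vic -> Bo -> Fay -> Ava -> Ben -> Eli -> Dee -> Jae -> Hana -> Uma -> Lou -> Sam -> Zoe -> Kai -> Tao

Visit Mae
Mae → Ada
Ada → Pia
Pia → Cal
Pia → Nia
Pia → Vic
Vic → Bo
Bo → Fay
Fay → Ava
Fay → Ben
Ben → Eli
Eli → Dee
Dee → Jae
Bo → Hana
Hana → Uma
Uma → Lou
Lou → Sam
Lou → Zoe
Bo → Kai
Kai → Tao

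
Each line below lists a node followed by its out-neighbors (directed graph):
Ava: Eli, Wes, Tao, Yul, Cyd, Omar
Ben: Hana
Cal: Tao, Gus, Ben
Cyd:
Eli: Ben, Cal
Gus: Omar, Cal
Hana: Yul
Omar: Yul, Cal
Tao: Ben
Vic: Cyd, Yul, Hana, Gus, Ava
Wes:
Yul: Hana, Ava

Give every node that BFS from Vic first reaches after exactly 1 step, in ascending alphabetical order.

Ava, Cyd, Gus, Hana, Yul

Level 0: Vic
Level 1: Ava, Cyd, Gus, Hana, Yul
Level 2: Cal, Eli, Omar, Tao, Wes
Level 3: Ben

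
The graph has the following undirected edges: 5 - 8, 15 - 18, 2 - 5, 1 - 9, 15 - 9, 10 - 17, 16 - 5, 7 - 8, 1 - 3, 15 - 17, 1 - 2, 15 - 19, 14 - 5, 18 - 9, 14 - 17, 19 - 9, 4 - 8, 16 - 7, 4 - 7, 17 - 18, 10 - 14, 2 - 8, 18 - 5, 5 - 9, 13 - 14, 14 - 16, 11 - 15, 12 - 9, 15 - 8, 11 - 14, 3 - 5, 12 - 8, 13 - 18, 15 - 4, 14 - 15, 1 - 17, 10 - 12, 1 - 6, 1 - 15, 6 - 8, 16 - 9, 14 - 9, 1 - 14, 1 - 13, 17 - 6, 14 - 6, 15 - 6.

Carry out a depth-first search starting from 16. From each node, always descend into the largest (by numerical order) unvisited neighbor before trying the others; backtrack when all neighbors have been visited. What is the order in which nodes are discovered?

16 → 14 → 17 → 18 → 15 → 19 → 9 → 12 → 10 → 8 → 7 → 4 → 6 → 1 → 13 → 3 → 5 → 2 → 11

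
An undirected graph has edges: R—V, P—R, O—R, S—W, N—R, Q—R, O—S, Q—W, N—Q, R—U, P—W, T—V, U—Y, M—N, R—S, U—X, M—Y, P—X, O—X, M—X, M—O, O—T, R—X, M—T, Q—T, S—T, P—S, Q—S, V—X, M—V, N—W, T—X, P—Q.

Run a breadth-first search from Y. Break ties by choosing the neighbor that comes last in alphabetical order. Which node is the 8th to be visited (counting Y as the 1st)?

O

Visit Y; enqueue U, M → queue [U, M]
Visit U; enqueue X, R → queue [M, X, R]
Visit M; enqueue V, T, O, N → queue [X, R, V, T, O, N]
Visit X; enqueue P → queue [R, V, T, O, N, P]
Visit R; enqueue S, Q → queue [V, T, O, N, P, S, Q]
Visit V → queue [T, O, N, P, S, Q]
Visit T → queue [O, N, P, S, Q]
Visit O → queue [N, P, S, Q]
Visit N; enqueue W → queue [P, S, Q, W]
Visit P → queue [S, Q, W]
Visit S → queue [Q, W]
Visit Q → queue [W]
Visit W → queue []

Visit order: Y, U, M, X, R, V, T, O, N, P, S, Q, W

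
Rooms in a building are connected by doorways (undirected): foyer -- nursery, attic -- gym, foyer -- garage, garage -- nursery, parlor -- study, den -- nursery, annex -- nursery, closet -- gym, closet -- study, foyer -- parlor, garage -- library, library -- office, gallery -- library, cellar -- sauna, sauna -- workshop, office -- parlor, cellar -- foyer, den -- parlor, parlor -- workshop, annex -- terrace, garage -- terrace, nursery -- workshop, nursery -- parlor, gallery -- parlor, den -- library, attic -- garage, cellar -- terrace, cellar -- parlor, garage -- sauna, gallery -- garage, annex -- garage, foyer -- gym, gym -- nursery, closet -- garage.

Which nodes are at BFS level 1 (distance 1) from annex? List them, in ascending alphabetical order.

garage, nursery, terrace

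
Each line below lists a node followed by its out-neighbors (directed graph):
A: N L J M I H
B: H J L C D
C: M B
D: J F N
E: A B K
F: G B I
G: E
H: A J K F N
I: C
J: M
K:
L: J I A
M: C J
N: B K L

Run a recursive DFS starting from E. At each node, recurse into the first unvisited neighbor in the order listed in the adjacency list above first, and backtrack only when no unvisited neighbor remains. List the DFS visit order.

E → A → N → B → H → J → M → C → K → F → G → I → L → D

Visit E
E → A
A → N
N → B
B → H
H → J
J → M
M → C
H → K
H → F
F → G
F → I
B → L
B → D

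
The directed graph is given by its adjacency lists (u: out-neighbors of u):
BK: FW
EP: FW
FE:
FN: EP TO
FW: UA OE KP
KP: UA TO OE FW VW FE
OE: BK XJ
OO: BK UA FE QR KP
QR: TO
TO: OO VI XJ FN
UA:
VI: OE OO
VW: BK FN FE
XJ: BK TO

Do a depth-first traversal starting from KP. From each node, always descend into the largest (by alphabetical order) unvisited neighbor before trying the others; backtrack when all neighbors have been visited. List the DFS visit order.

KP VW FN TO XJ BK FW UA OE VI OO QR FE EP

Visit KP
KP → VW
VW → FN
FN → TO
TO → XJ
XJ → BK
BK → FW
FW → UA
FW → OE
TO → VI
VI → OO
OO → QR
OO → FE
FN → EP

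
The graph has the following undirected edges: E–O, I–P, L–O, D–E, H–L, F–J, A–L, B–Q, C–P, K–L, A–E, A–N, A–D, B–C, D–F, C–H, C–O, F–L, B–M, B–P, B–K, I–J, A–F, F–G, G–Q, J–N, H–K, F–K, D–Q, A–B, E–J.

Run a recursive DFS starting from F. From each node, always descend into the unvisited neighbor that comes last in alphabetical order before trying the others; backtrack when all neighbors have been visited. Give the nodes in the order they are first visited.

Visit F
F → L
L → O
O → E
E → J
J → N
N → A
A → D
D → Q
Q → G
Q → B
B → P
P → I
P → C
C → H
H → K
B → M

F, L, O, E, J, N, A, D, Q, G, B, P, I, C, H, K, M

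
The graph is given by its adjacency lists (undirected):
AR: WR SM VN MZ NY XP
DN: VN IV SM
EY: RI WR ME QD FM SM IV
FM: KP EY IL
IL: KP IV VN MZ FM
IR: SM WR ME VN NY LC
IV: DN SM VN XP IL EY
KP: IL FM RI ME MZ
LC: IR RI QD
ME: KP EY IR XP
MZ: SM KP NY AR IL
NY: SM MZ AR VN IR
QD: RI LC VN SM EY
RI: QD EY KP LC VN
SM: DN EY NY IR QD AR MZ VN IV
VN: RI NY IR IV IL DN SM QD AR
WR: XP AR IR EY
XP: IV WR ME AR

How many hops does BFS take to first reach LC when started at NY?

2

Level 0: NY
Level 1: AR, IR, MZ, SM, VN
Level 2: DN, EY, IL, IV, KP, LC, ME, QD, RI, WR, XP
Level 3: FM
LC first appears at level 2.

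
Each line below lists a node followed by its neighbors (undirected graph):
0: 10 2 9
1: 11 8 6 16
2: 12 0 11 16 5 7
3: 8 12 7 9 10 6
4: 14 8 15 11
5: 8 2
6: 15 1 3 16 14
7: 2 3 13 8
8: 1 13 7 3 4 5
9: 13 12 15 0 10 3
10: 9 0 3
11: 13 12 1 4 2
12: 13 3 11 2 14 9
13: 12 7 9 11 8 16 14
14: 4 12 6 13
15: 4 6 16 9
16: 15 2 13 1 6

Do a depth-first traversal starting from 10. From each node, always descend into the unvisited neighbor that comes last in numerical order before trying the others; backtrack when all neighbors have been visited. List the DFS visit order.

10 → 9 → 15 → 16 → 13 → 14 → 12 → 11 → 4 → 8 → 7 → 3 → 6 → 1 → 2 → 5 → 0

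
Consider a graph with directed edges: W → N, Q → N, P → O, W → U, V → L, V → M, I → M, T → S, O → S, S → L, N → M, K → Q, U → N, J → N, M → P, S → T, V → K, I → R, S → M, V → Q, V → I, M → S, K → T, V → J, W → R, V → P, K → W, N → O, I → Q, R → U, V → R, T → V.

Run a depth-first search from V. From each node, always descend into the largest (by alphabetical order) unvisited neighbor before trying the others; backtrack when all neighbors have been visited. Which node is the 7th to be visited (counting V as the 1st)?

T

Visit V
V → R
R → U
U → N
N → O
O → S
S → T
S → M
M → P
S → L
V → Q
V → K
K → W
V → J
V → I

Visit order: V, R, U, N, O, S, T, M, P, L, Q, K, W, J, I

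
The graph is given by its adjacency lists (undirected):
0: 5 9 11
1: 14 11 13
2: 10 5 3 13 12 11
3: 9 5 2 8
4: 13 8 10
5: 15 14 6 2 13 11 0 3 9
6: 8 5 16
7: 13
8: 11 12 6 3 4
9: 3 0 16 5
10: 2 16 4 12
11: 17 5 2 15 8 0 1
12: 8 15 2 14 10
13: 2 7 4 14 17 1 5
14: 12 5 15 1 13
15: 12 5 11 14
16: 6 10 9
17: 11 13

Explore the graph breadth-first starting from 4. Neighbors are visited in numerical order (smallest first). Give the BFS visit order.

4, 8, 10, 13, 3, 6, 11, 12, 2, 16, 1, 5, 7, 14, 17, 9, 0, 15

Visit 4; enqueue 8, 10, 13 → queue [8, 10, 13]
Visit 8; enqueue 3, 6, 11, 12 → queue [10, 13, 3, 6, 11, 12]
Visit 10; enqueue 2, 16 → queue [13, 3, 6, 11, 12, 2, 16]
Visit 13; enqueue 1, 5, 7, 14, 17 → queue [3, 6, 11, 12, 2, 16, 1, 5, 7, 14, 17]
Visit 3; enqueue 9 → queue [6, 11, 12, 2, 16, 1, 5, 7, 14, 17, 9]
Visit 6 → queue [11, 12, 2, 16, 1, 5, 7, 14, 17, 9]
Visit 11; enqueue 0, 15 → queue [12, 2, 16, 1, 5, 7, 14, 17, 9, 0, 15]
Visit 12 → queue [2, 16, 1, 5, 7, 14, 17, 9, 0, 15]
Visit 2 → queue [16, 1, 5, 7, 14, 17, 9, 0, 15]
Visit 16 → queue [1, 5, 7, 14, 17, 9, 0, 15]
Visit 1 → queue [5, 7, 14, 17, 9, 0, 15]
Visit 5 → queue [7, 14, 17, 9, 0, 15]
Visit 7 → queue [14, 17, 9, 0, 15]
Visit 14 → queue [17, 9, 0, 15]
Visit 17 → queue [9, 0, 15]
Visit 9 → queue [0, 15]
Visit 0 → queue [15]
Visit 15 → queue []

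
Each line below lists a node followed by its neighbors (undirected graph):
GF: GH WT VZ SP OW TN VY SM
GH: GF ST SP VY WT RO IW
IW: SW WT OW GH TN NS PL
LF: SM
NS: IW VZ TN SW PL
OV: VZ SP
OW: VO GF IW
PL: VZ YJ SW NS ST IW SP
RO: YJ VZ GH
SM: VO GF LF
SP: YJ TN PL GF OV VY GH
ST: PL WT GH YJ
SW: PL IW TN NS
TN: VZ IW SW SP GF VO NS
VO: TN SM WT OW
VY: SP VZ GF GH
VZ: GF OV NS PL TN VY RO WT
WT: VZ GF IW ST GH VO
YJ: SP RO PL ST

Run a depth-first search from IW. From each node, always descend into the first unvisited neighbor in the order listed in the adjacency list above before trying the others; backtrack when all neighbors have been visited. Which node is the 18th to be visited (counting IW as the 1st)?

Visit IW
IW → SW
SW → PL
PL → VZ
VZ → GF
GF → GH
GH → ST
ST → WT
WT → VO
VO → TN
TN → SP
SP → YJ
YJ → RO
SP → OV
SP → VY
TN → NS
VO → SM
SM → LF
VO → OW

Visit order: IW, SW, PL, VZ, GF, GH, ST, WT, VO, TN, SP, YJ, RO, OV, VY, NS, SM, LF, OW

LF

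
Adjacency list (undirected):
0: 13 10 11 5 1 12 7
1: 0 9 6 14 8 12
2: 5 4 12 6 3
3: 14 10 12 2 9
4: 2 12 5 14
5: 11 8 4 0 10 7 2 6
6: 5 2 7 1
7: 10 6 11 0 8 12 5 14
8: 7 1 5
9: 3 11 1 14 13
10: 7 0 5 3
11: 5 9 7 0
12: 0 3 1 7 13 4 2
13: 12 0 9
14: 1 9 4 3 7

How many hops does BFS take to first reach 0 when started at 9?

Level 0: 9
Level 1: 1, 3, 11, 13, 14
Level 2: 0, 2, 4, 5, 6, 7, 8, 10, 12
0 first appears at level 2.

2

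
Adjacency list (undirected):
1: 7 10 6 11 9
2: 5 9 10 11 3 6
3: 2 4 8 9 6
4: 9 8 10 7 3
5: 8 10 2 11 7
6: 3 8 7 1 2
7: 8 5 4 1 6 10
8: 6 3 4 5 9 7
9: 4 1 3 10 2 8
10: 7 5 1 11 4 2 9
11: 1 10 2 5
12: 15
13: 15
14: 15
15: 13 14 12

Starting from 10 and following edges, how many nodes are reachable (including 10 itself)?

BFS from 10 visits: 10, 1, 2, 4, 5, 7, 9, 11, 6, 3, 8
Reachable nodes: 11 of 15 total.

11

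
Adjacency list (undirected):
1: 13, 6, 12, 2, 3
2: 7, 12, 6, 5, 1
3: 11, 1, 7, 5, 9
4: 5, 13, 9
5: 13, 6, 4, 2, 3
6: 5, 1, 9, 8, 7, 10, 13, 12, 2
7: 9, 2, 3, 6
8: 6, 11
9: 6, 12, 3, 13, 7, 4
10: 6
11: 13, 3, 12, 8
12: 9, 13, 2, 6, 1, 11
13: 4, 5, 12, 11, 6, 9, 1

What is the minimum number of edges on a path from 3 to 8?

2

Level 0: 3
Level 1: 1, 5, 7, 9, 11
Level 2: 2, 4, 6, 8, 12, 13
Level 3: 10
8 first appears at level 2.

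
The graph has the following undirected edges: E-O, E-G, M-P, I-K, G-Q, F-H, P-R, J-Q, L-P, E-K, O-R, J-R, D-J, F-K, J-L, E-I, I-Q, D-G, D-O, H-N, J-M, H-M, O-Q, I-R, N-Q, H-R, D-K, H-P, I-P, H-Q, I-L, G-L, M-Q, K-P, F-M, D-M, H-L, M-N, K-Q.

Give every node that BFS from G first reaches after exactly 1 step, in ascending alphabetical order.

D, E, L, Q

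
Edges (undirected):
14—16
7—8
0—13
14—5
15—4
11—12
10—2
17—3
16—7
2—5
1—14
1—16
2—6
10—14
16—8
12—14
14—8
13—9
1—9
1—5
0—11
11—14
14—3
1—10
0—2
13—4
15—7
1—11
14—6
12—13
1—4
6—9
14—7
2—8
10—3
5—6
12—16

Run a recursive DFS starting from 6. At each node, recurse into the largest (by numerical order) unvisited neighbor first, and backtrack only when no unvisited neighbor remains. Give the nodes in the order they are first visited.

6, 14, 16, 12, 13, 9, 1, 11, 0, 2, 10, 3, 17, 8, 7, 15, 4, 5

Visit 6
6 → 14
14 → 16
16 → 12
12 → 13
13 → 9
9 → 1
1 → 11
11 → 0
0 → 2
2 → 10
10 → 3
3 → 17
2 → 8
8 → 7
7 → 15
15 → 4
2 → 5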